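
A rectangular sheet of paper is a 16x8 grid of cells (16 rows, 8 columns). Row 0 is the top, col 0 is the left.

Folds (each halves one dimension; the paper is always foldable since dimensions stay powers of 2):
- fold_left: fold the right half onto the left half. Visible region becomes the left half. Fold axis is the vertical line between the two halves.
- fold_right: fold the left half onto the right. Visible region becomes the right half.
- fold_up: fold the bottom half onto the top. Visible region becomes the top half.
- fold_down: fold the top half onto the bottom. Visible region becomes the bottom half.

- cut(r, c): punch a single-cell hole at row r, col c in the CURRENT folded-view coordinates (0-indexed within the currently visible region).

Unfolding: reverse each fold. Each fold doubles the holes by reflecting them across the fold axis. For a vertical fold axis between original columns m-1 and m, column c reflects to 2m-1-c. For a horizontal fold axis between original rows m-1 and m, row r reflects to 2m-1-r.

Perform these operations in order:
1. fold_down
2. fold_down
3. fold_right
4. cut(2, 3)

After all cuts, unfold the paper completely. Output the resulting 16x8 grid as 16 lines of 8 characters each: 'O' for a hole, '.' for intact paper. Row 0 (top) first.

Answer: ........
O......O
........
........
........
........
O......O
........
........
O......O
........
........
........
........
O......O
........

Derivation:
Op 1 fold_down: fold axis h@8; visible region now rows[8,16) x cols[0,8) = 8x8
Op 2 fold_down: fold axis h@12; visible region now rows[12,16) x cols[0,8) = 4x8
Op 3 fold_right: fold axis v@4; visible region now rows[12,16) x cols[4,8) = 4x4
Op 4 cut(2, 3): punch at orig (14,7); cuts so far [(14, 7)]; region rows[12,16) x cols[4,8) = 4x4
Unfold 1 (reflect across v@4): 2 holes -> [(14, 0), (14, 7)]
Unfold 2 (reflect across h@12): 4 holes -> [(9, 0), (9, 7), (14, 0), (14, 7)]
Unfold 3 (reflect across h@8): 8 holes -> [(1, 0), (1, 7), (6, 0), (6, 7), (9, 0), (9, 7), (14, 0), (14, 7)]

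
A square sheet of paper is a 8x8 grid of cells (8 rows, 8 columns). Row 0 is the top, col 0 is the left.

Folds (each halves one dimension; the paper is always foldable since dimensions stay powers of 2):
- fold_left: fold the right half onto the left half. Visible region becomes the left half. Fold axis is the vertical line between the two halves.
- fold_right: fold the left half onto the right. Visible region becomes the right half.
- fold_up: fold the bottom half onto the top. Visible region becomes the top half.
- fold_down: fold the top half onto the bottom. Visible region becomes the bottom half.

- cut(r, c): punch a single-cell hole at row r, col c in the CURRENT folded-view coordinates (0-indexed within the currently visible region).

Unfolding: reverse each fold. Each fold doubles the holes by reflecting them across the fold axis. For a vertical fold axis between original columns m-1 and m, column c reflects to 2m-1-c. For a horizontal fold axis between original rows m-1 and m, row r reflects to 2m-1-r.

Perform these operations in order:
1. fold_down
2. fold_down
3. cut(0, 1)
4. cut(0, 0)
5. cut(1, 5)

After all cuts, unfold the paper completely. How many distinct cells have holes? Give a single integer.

Answer: 12

Derivation:
Op 1 fold_down: fold axis h@4; visible region now rows[4,8) x cols[0,8) = 4x8
Op 2 fold_down: fold axis h@6; visible region now rows[6,8) x cols[0,8) = 2x8
Op 3 cut(0, 1): punch at orig (6,1); cuts so far [(6, 1)]; region rows[6,8) x cols[0,8) = 2x8
Op 4 cut(0, 0): punch at orig (6,0); cuts so far [(6, 0), (6, 1)]; region rows[6,8) x cols[0,8) = 2x8
Op 5 cut(1, 5): punch at orig (7,5); cuts so far [(6, 0), (6, 1), (7, 5)]; region rows[6,8) x cols[0,8) = 2x8
Unfold 1 (reflect across h@6): 6 holes -> [(4, 5), (5, 0), (5, 1), (6, 0), (6, 1), (7, 5)]
Unfold 2 (reflect across h@4): 12 holes -> [(0, 5), (1, 0), (1, 1), (2, 0), (2, 1), (3, 5), (4, 5), (5, 0), (5, 1), (6, 0), (6, 1), (7, 5)]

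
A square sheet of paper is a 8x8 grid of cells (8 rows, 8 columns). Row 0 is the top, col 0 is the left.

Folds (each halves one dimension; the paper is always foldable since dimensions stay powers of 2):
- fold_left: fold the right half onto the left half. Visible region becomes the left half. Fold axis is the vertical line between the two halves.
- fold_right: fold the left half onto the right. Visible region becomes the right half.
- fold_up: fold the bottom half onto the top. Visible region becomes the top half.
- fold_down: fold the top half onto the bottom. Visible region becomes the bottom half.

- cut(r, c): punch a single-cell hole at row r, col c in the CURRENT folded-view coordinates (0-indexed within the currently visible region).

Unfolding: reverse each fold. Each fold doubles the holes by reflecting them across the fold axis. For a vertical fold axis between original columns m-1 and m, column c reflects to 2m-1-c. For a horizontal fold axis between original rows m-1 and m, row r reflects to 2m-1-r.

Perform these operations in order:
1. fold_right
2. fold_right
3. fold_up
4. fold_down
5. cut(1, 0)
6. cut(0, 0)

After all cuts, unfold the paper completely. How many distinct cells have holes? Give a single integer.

Answer: 32

Derivation:
Op 1 fold_right: fold axis v@4; visible region now rows[0,8) x cols[4,8) = 8x4
Op 2 fold_right: fold axis v@6; visible region now rows[0,8) x cols[6,8) = 8x2
Op 3 fold_up: fold axis h@4; visible region now rows[0,4) x cols[6,8) = 4x2
Op 4 fold_down: fold axis h@2; visible region now rows[2,4) x cols[6,8) = 2x2
Op 5 cut(1, 0): punch at orig (3,6); cuts so far [(3, 6)]; region rows[2,4) x cols[6,8) = 2x2
Op 6 cut(0, 0): punch at orig (2,6); cuts so far [(2, 6), (3, 6)]; region rows[2,4) x cols[6,8) = 2x2
Unfold 1 (reflect across h@2): 4 holes -> [(0, 6), (1, 6), (2, 6), (3, 6)]
Unfold 2 (reflect across h@4): 8 holes -> [(0, 6), (1, 6), (2, 6), (3, 6), (4, 6), (5, 6), (6, 6), (7, 6)]
Unfold 3 (reflect across v@6): 16 holes -> [(0, 5), (0, 6), (1, 5), (1, 6), (2, 5), (2, 6), (3, 5), (3, 6), (4, 5), (4, 6), (5, 5), (5, 6), (6, 5), (6, 6), (7, 5), (7, 6)]
Unfold 4 (reflect across v@4): 32 holes -> [(0, 1), (0, 2), (0, 5), (0, 6), (1, 1), (1, 2), (1, 5), (1, 6), (2, 1), (2, 2), (2, 5), (2, 6), (3, 1), (3, 2), (3, 5), (3, 6), (4, 1), (4, 2), (4, 5), (4, 6), (5, 1), (5, 2), (5, 5), (5, 6), (6, 1), (6, 2), (6, 5), (6, 6), (7, 1), (7, 2), (7, 5), (7, 6)]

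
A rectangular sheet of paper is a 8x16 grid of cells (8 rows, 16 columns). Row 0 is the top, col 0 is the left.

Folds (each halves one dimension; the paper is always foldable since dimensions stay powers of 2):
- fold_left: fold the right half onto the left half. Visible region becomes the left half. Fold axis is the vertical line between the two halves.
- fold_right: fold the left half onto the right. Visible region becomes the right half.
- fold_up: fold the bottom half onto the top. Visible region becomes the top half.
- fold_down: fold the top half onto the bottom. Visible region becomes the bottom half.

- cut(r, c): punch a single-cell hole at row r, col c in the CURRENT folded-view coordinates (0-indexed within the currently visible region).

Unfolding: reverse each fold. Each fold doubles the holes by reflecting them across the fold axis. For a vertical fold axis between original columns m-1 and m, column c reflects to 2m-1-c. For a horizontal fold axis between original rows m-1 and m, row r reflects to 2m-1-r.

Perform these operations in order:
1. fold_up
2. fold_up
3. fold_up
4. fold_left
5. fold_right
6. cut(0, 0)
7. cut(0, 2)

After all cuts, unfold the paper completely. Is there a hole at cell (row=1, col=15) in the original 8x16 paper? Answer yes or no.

Answer: no

Derivation:
Op 1 fold_up: fold axis h@4; visible region now rows[0,4) x cols[0,16) = 4x16
Op 2 fold_up: fold axis h@2; visible region now rows[0,2) x cols[0,16) = 2x16
Op 3 fold_up: fold axis h@1; visible region now rows[0,1) x cols[0,16) = 1x16
Op 4 fold_left: fold axis v@8; visible region now rows[0,1) x cols[0,8) = 1x8
Op 5 fold_right: fold axis v@4; visible region now rows[0,1) x cols[4,8) = 1x4
Op 6 cut(0, 0): punch at orig (0,4); cuts so far [(0, 4)]; region rows[0,1) x cols[4,8) = 1x4
Op 7 cut(0, 2): punch at orig (0,6); cuts so far [(0, 4), (0, 6)]; region rows[0,1) x cols[4,8) = 1x4
Unfold 1 (reflect across v@4): 4 holes -> [(0, 1), (0, 3), (0, 4), (0, 6)]
Unfold 2 (reflect across v@8): 8 holes -> [(0, 1), (0, 3), (0, 4), (0, 6), (0, 9), (0, 11), (0, 12), (0, 14)]
Unfold 3 (reflect across h@1): 16 holes -> [(0, 1), (0, 3), (0, 4), (0, 6), (0, 9), (0, 11), (0, 12), (0, 14), (1, 1), (1, 3), (1, 4), (1, 6), (1, 9), (1, 11), (1, 12), (1, 14)]
Unfold 4 (reflect across h@2): 32 holes -> [(0, 1), (0, 3), (0, 4), (0, 6), (0, 9), (0, 11), (0, 12), (0, 14), (1, 1), (1, 3), (1, 4), (1, 6), (1, 9), (1, 11), (1, 12), (1, 14), (2, 1), (2, 3), (2, 4), (2, 6), (2, 9), (2, 11), (2, 12), (2, 14), (3, 1), (3, 3), (3, 4), (3, 6), (3, 9), (3, 11), (3, 12), (3, 14)]
Unfold 5 (reflect across h@4): 64 holes -> [(0, 1), (0, 3), (0, 4), (0, 6), (0, 9), (0, 11), (0, 12), (0, 14), (1, 1), (1, 3), (1, 4), (1, 6), (1, 9), (1, 11), (1, 12), (1, 14), (2, 1), (2, 3), (2, 4), (2, 6), (2, 9), (2, 11), (2, 12), (2, 14), (3, 1), (3, 3), (3, 4), (3, 6), (3, 9), (3, 11), (3, 12), (3, 14), (4, 1), (4, 3), (4, 4), (4, 6), (4, 9), (4, 11), (4, 12), (4, 14), (5, 1), (5, 3), (5, 4), (5, 6), (5, 9), (5, 11), (5, 12), (5, 14), (6, 1), (6, 3), (6, 4), (6, 6), (6, 9), (6, 11), (6, 12), (6, 14), (7, 1), (7, 3), (7, 4), (7, 6), (7, 9), (7, 11), (7, 12), (7, 14)]
Holes: [(0, 1), (0, 3), (0, 4), (0, 6), (0, 9), (0, 11), (0, 12), (0, 14), (1, 1), (1, 3), (1, 4), (1, 6), (1, 9), (1, 11), (1, 12), (1, 14), (2, 1), (2, 3), (2, 4), (2, 6), (2, 9), (2, 11), (2, 12), (2, 14), (3, 1), (3, 3), (3, 4), (3, 6), (3, 9), (3, 11), (3, 12), (3, 14), (4, 1), (4, 3), (4, 4), (4, 6), (4, 9), (4, 11), (4, 12), (4, 14), (5, 1), (5, 3), (5, 4), (5, 6), (5, 9), (5, 11), (5, 12), (5, 14), (6, 1), (6, 3), (6, 4), (6, 6), (6, 9), (6, 11), (6, 12), (6, 14), (7, 1), (7, 3), (7, 4), (7, 6), (7, 9), (7, 11), (7, 12), (7, 14)]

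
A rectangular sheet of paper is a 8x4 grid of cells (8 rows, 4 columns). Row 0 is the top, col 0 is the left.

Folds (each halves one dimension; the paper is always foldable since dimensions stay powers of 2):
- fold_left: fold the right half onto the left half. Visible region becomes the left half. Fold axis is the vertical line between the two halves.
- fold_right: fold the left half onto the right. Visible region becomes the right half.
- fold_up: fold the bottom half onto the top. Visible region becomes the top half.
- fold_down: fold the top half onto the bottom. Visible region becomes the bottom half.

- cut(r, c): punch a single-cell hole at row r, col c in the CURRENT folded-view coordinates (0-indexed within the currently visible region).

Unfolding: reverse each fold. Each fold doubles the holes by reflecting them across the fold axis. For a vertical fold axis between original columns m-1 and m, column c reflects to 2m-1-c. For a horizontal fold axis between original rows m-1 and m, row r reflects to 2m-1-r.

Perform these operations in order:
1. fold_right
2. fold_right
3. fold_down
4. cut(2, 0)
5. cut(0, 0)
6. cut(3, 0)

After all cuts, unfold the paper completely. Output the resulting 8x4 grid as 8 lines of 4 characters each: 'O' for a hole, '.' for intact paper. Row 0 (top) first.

Answer: OOOO
OOOO
....
OOOO
OOOO
....
OOOO
OOOO

Derivation:
Op 1 fold_right: fold axis v@2; visible region now rows[0,8) x cols[2,4) = 8x2
Op 2 fold_right: fold axis v@3; visible region now rows[0,8) x cols[3,4) = 8x1
Op 3 fold_down: fold axis h@4; visible region now rows[4,8) x cols[3,4) = 4x1
Op 4 cut(2, 0): punch at orig (6,3); cuts so far [(6, 3)]; region rows[4,8) x cols[3,4) = 4x1
Op 5 cut(0, 0): punch at orig (4,3); cuts so far [(4, 3), (6, 3)]; region rows[4,8) x cols[3,4) = 4x1
Op 6 cut(3, 0): punch at orig (7,3); cuts so far [(4, 3), (6, 3), (7, 3)]; region rows[4,8) x cols[3,4) = 4x1
Unfold 1 (reflect across h@4): 6 holes -> [(0, 3), (1, 3), (3, 3), (4, 3), (6, 3), (7, 3)]
Unfold 2 (reflect across v@3): 12 holes -> [(0, 2), (0, 3), (1, 2), (1, 3), (3, 2), (3, 3), (4, 2), (4, 3), (6, 2), (6, 3), (7, 2), (7, 3)]
Unfold 3 (reflect across v@2): 24 holes -> [(0, 0), (0, 1), (0, 2), (0, 3), (1, 0), (1, 1), (1, 2), (1, 3), (3, 0), (3, 1), (3, 2), (3, 3), (4, 0), (4, 1), (4, 2), (4, 3), (6, 0), (6, 1), (6, 2), (6, 3), (7, 0), (7, 1), (7, 2), (7, 3)]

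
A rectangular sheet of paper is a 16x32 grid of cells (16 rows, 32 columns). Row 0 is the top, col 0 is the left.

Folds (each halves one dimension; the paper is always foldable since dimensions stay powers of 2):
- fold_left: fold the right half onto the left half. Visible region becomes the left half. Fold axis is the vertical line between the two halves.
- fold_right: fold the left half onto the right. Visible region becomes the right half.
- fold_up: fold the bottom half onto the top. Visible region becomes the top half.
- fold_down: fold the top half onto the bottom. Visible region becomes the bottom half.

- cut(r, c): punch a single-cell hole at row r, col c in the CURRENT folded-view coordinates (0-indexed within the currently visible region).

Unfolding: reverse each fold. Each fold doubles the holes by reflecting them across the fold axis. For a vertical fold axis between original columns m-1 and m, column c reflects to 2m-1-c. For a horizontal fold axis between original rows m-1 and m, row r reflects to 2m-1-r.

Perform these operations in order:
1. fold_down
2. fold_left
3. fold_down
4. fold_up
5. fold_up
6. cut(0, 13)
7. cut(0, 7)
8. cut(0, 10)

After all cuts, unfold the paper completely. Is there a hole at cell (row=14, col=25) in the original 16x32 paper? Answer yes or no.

Op 1 fold_down: fold axis h@8; visible region now rows[8,16) x cols[0,32) = 8x32
Op 2 fold_left: fold axis v@16; visible region now rows[8,16) x cols[0,16) = 8x16
Op 3 fold_down: fold axis h@12; visible region now rows[12,16) x cols[0,16) = 4x16
Op 4 fold_up: fold axis h@14; visible region now rows[12,14) x cols[0,16) = 2x16
Op 5 fold_up: fold axis h@13; visible region now rows[12,13) x cols[0,16) = 1x16
Op 6 cut(0, 13): punch at orig (12,13); cuts so far [(12, 13)]; region rows[12,13) x cols[0,16) = 1x16
Op 7 cut(0, 7): punch at orig (12,7); cuts so far [(12, 7), (12, 13)]; region rows[12,13) x cols[0,16) = 1x16
Op 8 cut(0, 10): punch at orig (12,10); cuts so far [(12, 7), (12, 10), (12, 13)]; region rows[12,13) x cols[0,16) = 1x16
Unfold 1 (reflect across h@13): 6 holes -> [(12, 7), (12, 10), (12, 13), (13, 7), (13, 10), (13, 13)]
Unfold 2 (reflect across h@14): 12 holes -> [(12, 7), (12, 10), (12, 13), (13, 7), (13, 10), (13, 13), (14, 7), (14, 10), (14, 13), (15, 7), (15, 10), (15, 13)]
Unfold 3 (reflect across h@12): 24 holes -> [(8, 7), (8, 10), (8, 13), (9, 7), (9, 10), (9, 13), (10, 7), (10, 10), (10, 13), (11, 7), (11, 10), (11, 13), (12, 7), (12, 10), (12, 13), (13, 7), (13, 10), (13, 13), (14, 7), (14, 10), (14, 13), (15, 7), (15, 10), (15, 13)]
Unfold 4 (reflect across v@16): 48 holes -> [(8, 7), (8, 10), (8, 13), (8, 18), (8, 21), (8, 24), (9, 7), (9, 10), (9, 13), (9, 18), (9, 21), (9, 24), (10, 7), (10, 10), (10, 13), (10, 18), (10, 21), (10, 24), (11, 7), (11, 10), (11, 13), (11, 18), (11, 21), (11, 24), (12, 7), (12, 10), (12, 13), (12, 18), (12, 21), (12, 24), (13, 7), (13, 10), (13, 13), (13, 18), (13, 21), (13, 24), (14, 7), (14, 10), (14, 13), (14, 18), (14, 21), (14, 24), (15, 7), (15, 10), (15, 13), (15, 18), (15, 21), (15, 24)]
Unfold 5 (reflect across h@8): 96 holes -> [(0, 7), (0, 10), (0, 13), (0, 18), (0, 21), (0, 24), (1, 7), (1, 10), (1, 13), (1, 18), (1, 21), (1, 24), (2, 7), (2, 10), (2, 13), (2, 18), (2, 21), (2, 24), (3, 7), (3, 10), (3, 13), (3, 18), (3, 21), (3, 24), (4, 7), (4, 10), (4, 13), (4, 18), (4, 21), (4, 24), (5, 7), (5, 10), (5, 13), (5, 18), (5, 21), (5, 24), (6, 7), (6, 10), (6, 13), (6, 18), (6, 21), (6, 24), (7, 7), (7, 10), (7, 13), (7, 18), (7, 21), (7, 24), (8, 7), (8, 10), (8, 13), (8, 18), (8, 21), (8, 24), (9, 7), (9, 10), (9, 13), (9, 18), (9, 21), (9, 24), (10, 7), (10, 10), (10, 13), (10, 18), (10, 21), (10, 24), (11, 7), (11, 10), (11, 13), (11, 18), (11, 21), (11, 24), (12, 7), (12, 10), (12, 13), (12, 18), (12, 21), (12, 24), (13, 7), (13, 10), (13, 13), (13, 18), (13, 21), (13, 24), (14, 7), (14, 10), (14, 13), (14, 18), (14, 21), (14, 24), (15, 7), (15, 10), (15, 13), (15, 18), (15, 21), (15, 24)]
Holes: [(0, 7), (0, 10), (0, 13), (0, 18), (0, 21), (0, 24), (1, 7), (1, 10), (1, 13), (1, 18), (1, 21), (1, 24), (2, 7), (2, 10), (2, 13), (2, 18), (2, 21), (2, 24), (3, 7), (3, 10), (3, 13), (3, 18), (3, 21), (3, 24), (4, 7), (4, 10), (4, 13), (4, 18), (4, 21), (4, 24), (5, 7), (5, 10), (5, 13), (5, 18), (5, 21), (5, 24), (6, 7), (6, 10), (6, 13), (6, 18), (6, 21), (6, 24), (7, 7), (7, 10), (7, 13), (7, 18), (7, 21), (7, 24), (8, 7), (8, 10), (8, 13), (8, 18), (8, 21), (8, 24), (9, 7), (9, 10), (9, 13), (9, 18), (9, 21), (9, 24), (10, 7), (10, 10), (10, 13), (10, 18), (10, 21), (10, 24), (11, 7), (11, 10), (11, 13), (11, 18), (11, 21), (11, 24), (12, 7), (12, 10), (12, 13), (12, 18), (12, 21), (12, 24), (13, 7), (13, 10), (13, 13), (13, 18), (13, 21), (13, 24), (14, 7), (14, 10), (14, 13), (14, 18), (14, 21), (14, 24), (15, 7), (15, 10), (15, 13), (15, 18), (15, 21), (15, 24)]

Answer: no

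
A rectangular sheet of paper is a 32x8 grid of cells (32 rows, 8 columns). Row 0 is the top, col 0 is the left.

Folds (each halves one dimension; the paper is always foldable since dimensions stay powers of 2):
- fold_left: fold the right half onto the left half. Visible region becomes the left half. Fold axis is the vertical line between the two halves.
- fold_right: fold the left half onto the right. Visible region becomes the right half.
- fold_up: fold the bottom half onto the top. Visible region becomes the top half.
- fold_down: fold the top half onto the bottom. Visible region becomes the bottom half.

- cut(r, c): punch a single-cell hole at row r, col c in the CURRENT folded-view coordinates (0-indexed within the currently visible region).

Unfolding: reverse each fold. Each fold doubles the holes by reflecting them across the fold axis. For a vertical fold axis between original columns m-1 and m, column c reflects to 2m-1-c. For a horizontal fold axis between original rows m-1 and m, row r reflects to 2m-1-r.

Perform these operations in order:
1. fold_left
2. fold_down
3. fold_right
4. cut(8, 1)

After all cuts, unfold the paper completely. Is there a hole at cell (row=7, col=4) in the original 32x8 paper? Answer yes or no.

Answer: yes

Derivation:
Op 1 fold_left: fold axis v@4; visible region now rows[0,32) x cols[0,4) = 32x4
Op 2 fold_down: fold axis h@16; visible region now rows[16,32) x cols[0,4) = 16x4
Op 3 fold_right: fold axis v@2; visible region now rows[16,32) x cols[2,4) = 16x2
Op 4 cut(8, 1): punch at orig (24,3); cuts so far [(24, 3)]; region rows[16,32) x cols[2,4) = 16x2
Unfold 1 (reflect across v@2): 2 holes -> [(24, 0), (24, 3)]
Unfold 2 (reflect across h@16): 4 holes -> [(7, 0), (7, 3), (24, 0), (24, 3)]
Unfold 3 (reflect across v@4): 8 holes -> [(7, 0), (7, 3), (7, 4), (7, 7), (24, 0), (24, 3), (24, 4), (24, 7)]
Holes: [(7, 0), (7, 3), (7, 4), (7, 7), (24, 0), (24, 3), (24, 4), (24, 7)]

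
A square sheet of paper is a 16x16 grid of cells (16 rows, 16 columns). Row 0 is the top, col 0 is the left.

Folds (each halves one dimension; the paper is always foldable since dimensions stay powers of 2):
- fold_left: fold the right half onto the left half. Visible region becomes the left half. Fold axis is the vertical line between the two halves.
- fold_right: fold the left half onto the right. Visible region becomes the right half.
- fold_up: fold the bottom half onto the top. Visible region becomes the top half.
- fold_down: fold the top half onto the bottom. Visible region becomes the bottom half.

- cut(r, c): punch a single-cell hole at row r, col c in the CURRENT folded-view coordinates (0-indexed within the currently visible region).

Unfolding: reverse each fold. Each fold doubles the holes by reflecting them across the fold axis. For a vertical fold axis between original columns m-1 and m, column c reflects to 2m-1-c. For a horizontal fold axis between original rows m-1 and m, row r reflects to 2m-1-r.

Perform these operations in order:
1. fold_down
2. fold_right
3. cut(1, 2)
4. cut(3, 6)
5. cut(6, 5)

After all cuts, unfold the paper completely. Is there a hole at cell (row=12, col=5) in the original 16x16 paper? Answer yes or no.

Op 1 fold_down: fold axis h@8; visible region now rows[8,16) x cols[0,16) = 8x16
Op 2 fold_right: fold axis v@8; visible region now rows[8,16) x cols[8,16) = 8x8
Op 3 cut(1, 2): punch at orig (9,10); cuts so far [(9, 10)]; region rows[8,16) x cols[8,16) = 8x8
Op 4 cut(3, 6): punch at orig (11,14); cuts so far [(9, 10), (11, 14)]; region rows[8,16) x cols[8,16) = 8x8
Op 5 cut(6, 5): punch at orig (14,13); cuts so far [(9, 10), (11, 14), (14, 13)]; region rows[8,16) x cols[8,16) = 8x8
Unfold 1 (reflect across v@8): 6 holes -> [(9, 5), (9, 10), (11, 1), (11, 14), (14, 2), (14, 13)]
Unfold 2 (reflect across h@8): 12 holes -> [(1, 2), (1, 13), (4, 1), (4, 14), (6, 5), (6, 10), (9, 5), (9, 10), (11, 1), (11, 14), (14, 2), (14, 13)]
Holes: [(1, 2), (1, 13), (4, 1), (4, 14), (6, 5), (6, 10), (9, 5), (9, 10), (11, 1), (11, 14), (14, 2), (14, 13)]

Answer: no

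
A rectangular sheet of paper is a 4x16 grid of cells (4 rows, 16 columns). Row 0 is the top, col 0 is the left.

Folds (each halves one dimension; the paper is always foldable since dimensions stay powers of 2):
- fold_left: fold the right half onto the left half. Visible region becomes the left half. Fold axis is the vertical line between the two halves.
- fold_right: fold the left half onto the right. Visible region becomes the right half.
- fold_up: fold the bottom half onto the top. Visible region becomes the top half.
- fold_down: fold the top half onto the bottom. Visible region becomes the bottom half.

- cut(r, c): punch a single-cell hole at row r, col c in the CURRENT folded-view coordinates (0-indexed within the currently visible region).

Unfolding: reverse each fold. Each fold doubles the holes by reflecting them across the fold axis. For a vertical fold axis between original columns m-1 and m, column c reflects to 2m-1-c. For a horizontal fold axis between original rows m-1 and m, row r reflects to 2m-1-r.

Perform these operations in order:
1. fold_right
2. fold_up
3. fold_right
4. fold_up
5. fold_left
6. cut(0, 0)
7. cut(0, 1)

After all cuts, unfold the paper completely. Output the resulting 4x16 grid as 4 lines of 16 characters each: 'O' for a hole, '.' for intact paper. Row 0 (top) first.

Op 1 fold_right: fold axis v@8; visible region now rows[0,4) x cols[8,16) = 4x8
Op 2 fold_up: fold axis h@2; visible region now rows[0,2) x cols[8,16) = 2x8
Op 3 fold_right: fold axis v@12; visible region now rows[0,2) x cols[12,16) = 2x4
Op 4 fold_up: fold axis h@1; visible region now rows[0,1) x cols[12,16) = 1x4
Op 5 fold_left: fold axis v@14; visible region now rows[0,1) x cols[12,14) = 1x2
Op 6 cut(0, 0): punch at orig (0,12); cuts so far [(0, 12)]; region rows[0,1) x cols[12,14) = 1x2
Op 7 cut(0, 1): punch at orig (0,13); cuts so far [(0, 12), (0, 13)]; region rows[0,1) x cols[12,14) = 1x2
Unfold 1 (reflect across v@14): 4 holes -> [(0, 12), (0, 13), (0, 14), (0, 15)]
Unfold 2 (reflect across h@1): 8 holes -> [(0, 12), (0, 13), (0, 14), (0, 15), (1, 12), (1, 13), (1, 14), (1, 15)]
Unfold 3 (reflect across v@12): 16 holes -> [(0, 8), (0, 9), (0, 10), (0, 11), (0, 12), (0, 13), (0, 14), (0, 15), (1, 8), (1, 9), (1, 10), (1, 11), (1, 12), (1, 13), (1, 14), (1, 15)]
Unfold 4 (reflect across h@2): 32 holes -> [(0, 8), (0, 9), (0, 10), (0, 11), (0, 12), (0, 13), (0, 14), (0, 15), (1, 8), (1, 9), (1, 10), (1, 11), (1, 12), (1, 13), (1, 14), (1, 15), (2, 8), (2, 9), (2, 10), (2, 11), (2, 12), (2, 13), (2, 14), (2, 15), (3, 8), (3, 9), (3, 10), (3, 11), (3, 12), (3, 13), (3, 14), (3, 15)]
Unfold 5 (reflect across v@8): 64 holes -> [(0, 0), (0, 1), (0, 2), (0, 3), (0, 4), (0, 5), (0, 6), (0, 7), (0, 8), (0, 9), (0, 10), (0, 11), (0, 12), (0, 13), (0, 14), (0, 15), (1, 0), (1, 1), (1, 2), (1, 3), (1, 4), (1, 5), (1, 6), (1, 7), (1, 8), (1, 9), (1, 10), (1, 11), (1, 12), (1, 13), (1, 14), (1, 15), (2, 0), (2, 1), (2, 2), (2, 3), (2, 4), (2, 5), (2, 6), (2, 7), (2, 8), (2, 9), (2, 10), (2, 11), (2, 12), (2, 13), (2, 14), (2, 15), (3, 0), (3, 1), (3, 2), (3, 3), (3, 4), (3, 5), (3, 6), (3, 7), (3, 8), (3, 9), (3, 10), (3, 11), (3, 12), (3, 13), (3, 14), (3, 15)]

Answer: OOOOOOOOOOOOOOOO
OOOOOOOOOOOOOOOO
OOOOOOOOOOOOOOOO
OOOOOOOOOOOOOOOO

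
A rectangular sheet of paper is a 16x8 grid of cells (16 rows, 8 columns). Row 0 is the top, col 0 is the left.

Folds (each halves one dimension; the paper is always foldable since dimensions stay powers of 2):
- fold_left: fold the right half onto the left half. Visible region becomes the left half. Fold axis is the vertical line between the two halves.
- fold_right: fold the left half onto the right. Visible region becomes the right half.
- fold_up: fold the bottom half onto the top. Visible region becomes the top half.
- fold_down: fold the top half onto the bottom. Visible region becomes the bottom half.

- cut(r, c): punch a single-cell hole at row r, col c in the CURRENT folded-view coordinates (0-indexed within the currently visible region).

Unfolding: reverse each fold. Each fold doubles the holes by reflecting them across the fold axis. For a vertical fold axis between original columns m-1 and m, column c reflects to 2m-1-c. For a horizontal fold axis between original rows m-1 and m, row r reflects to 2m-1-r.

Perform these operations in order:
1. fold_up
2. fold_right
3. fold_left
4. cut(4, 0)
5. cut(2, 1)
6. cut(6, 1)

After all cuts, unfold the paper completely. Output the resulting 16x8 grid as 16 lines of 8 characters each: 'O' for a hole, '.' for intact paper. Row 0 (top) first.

Op 1 fold_up: fold axis h@8; visible region now rows[0,8) x cols[0,8) = 8x8
Op 2 fold_right: fold axis v@4; visible region now rows[0,8) x cols[4,8) = 8x4
Op 3 fold_left: fold axis v@6; visible region now rows[0,8) x cols[4,6) = 8x2
Op 4 cut(4, 0): punch at orig (4,4); cuts so far [(4, 4)]; region rows[0,8) x cols[4,6) = 8x2
Op 5 cut(2, 1): punch at orig (2,5); cuts so far [(2, 5), (4, 4)]; region rows[0,8) x cols[4,6) = 8x2
Op 6 cut(6, 1): punch at orig (6,5); cuts so far [(2, 5), (4, 4), (6, 5)]; region rows[0,8) x cols[4,6) = 8x2
Unfold 1 (reflect across v@6): 6 holes -> [(2, 5), (2, 6), (4, 4), (4, 7), (6, 5), (6, 6)]
Unfold 2 (reflect across v@4): 12 holes -> [(2, 1), (2, 2), (2, 5), (2, 6), (4, 0), (4, 3), (4, 4), (4, 7), (6, 1), (6, 2), (6, 5), (6, 6)]
Unfold 3 (reflect across h@8): 24 holes -> [(2, 1), (2, 2), (2, 5), (2, 6), (4, 0), (4, 3), (4, 4), (4, 7), (6, 1), (6, 2), (6, 5), (6, 6), (9, 1), (9, 2), (9, 5), (9, 6), (11, 0), (11, 3), (11, 4), (11, 7), (13, 1), (13, 2), (13, 5), (13, 6)]

Answer: ........
........
.OO..OO.
........
O..OO..O
........
.OO..OO.
........
........
.OO..OO.
........
O..OO..O
........
.OO..OO.
........
........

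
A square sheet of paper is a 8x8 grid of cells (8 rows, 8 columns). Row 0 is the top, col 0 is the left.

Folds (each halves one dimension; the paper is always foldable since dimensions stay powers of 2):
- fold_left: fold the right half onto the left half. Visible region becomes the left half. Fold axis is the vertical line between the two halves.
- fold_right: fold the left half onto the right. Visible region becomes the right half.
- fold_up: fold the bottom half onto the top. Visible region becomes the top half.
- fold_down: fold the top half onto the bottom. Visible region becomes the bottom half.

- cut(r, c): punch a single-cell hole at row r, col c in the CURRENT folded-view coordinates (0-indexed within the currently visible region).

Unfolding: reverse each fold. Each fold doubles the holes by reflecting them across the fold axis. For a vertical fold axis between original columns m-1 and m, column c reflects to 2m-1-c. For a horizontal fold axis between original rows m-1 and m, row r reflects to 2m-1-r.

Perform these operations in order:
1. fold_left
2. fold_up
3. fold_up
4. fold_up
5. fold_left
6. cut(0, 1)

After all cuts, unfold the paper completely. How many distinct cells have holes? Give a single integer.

Op 1 fold_left: fold axis v@4; visible region now rows[0,8) x cols[0,4) = 8x4
Op 2 fold_up: fold axis h@4; visible region now rows[0,4) x cols[0,4) = 4x4
Op 3 fold_up: fold axis h@2; visible region now rows[0,2) x cols[0,4) = 2x4
Op 4 fold_up: fold axis h@1; visible region now rows[0,1) x cols[0,4) = 1x4
Op 5 fold_left: fold axis v@2; visible region now rows[0,1) x cols[0,2) = 1x2
Op 6 cut(0, 1): punch at orig (0,1); cuts so far [(0, 1)]; region rows[0,1) x cols[0,2) = 1x2
Unfold 1 (reflect across v@2): 2 holes -> [(0, 1), (0, 2)]
Unfold 2 (reflect across h@1): 4 holes -> [(0, 1), (0, 2), (1, 1), (1, 2)]
Unfold 3 (reflect across h@2): 8 holes -> [(0, 1), (0, 2), (1, 1), (1, 2), (2, 1), (2, 2), (3, 1), (3, 2)]
Unfold 4 (reflect across h@4): 16 holes -> [(0, 1), (0, 2), (1, 1), (1, 2), (2, 1), (2, 2), (3, 1), (3, 2), (4, 1), (4, 2), (5, 1), (5, 2), (6, 1), (6, 2), (7, 1), (7, 2)]
Unfold 5 (reflect across v@4): 32 holes -> [(0, 1), (0, 2), (0, 5), (0, 6), (1, 1), (1, 2), (1, 5), (1, 6), (2, 1), (2, 2), (2, 5), (2, 6), (3, 1), (3, 2), (3, 5), (3, 6), (4, 1), (4, 2), (4, 5), (4, 6), (5, 1), (5, 2), (5, 5), (5, 6), (6, 1), (6, 2), (6, 5), (6, 6), (7, 1), (7, 2), (7, 5), (7, 6)]

Answer: 32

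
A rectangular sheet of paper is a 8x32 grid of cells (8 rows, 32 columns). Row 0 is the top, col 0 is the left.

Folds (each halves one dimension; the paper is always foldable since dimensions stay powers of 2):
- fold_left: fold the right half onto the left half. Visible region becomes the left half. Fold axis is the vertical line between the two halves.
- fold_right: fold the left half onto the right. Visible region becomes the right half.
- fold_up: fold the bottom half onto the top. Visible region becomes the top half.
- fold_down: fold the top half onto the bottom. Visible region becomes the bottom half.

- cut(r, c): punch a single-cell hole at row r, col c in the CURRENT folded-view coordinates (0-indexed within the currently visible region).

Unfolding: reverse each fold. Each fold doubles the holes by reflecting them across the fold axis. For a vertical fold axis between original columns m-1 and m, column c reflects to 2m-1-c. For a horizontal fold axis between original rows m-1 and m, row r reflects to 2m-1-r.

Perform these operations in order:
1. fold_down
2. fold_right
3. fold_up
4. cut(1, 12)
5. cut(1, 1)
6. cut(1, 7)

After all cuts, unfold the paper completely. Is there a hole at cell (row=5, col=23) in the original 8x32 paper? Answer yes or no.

Answer: yes

Derivation:
Op 1 fold_down: fold axis h@4; visible region now rows[4,8) x cols[0,32) = 4x32
Op 2 fold_right: fold axis v@16; visible region now rows[4,8) x cols[16,32) = 4x16
Op 3 fold_up: fold axis h@6; visible region now rows[4,6) x cols[16,32) = 2x16
Op 4 cut(1, 12): punch at orig (5,28); cuts so far [(5, 28)]; region rows[4,6) x cols[16,32) = 2x16
Op 5 cut(1, 1): punch at orig (5,17); cuts so far [(5, 17), (5, 28)]; region rows[4,6) x cols[16,32) = 2x16
Op 6 cut(1, 7): punch at orig (5,23); cuts so far [(5, 17), (5, 23), (5, 28)]; region rows[4,6) x cols[16,32) = 2x16
Unfold 1 (reflect across h@6): 6 holes -> [(5, 17), (5, 23), (5, 28), (6, 17), (6, 23), (6, 28)]
Unfold 2 (reflect across v@16): 12 holes -> [(5, 3), (5, 8), (5, 14), (5, 17), (5, 23), (5, 28), (6, 3), (6, 8), (6, 14), (6, 17), (6, 23), (6, 28)]
Unfold 3 (reflect across h@4): 24 holes -> [(1, 3), (1, 8), (1, 14), (1, 17), (1, 23), (1, 28), (2, 3), (2, 8), (2, 14), (2, 17), (2, 23), (2, 28), (5, 3), (5, 8), (5, 14), (5, 17), (5, 23), (5, 28), (6, 3), (6, 8), (6, 14), (6, 17), (6, 23), (6, 28)]
Holes: [(1, 3), (1, 8), (1, 14), (1, 17), (1, 23), (1, 28), (2, 3), (2, 8), (2, 14), (2, 17), (2, 23), (2, 28), (5, 3), (5, 8), (5, 14), (5, 17), (5, 23), (5, 28), (6, 3), (6, 8), (6, 14), (6, 17), (6, 23), (6, 28)]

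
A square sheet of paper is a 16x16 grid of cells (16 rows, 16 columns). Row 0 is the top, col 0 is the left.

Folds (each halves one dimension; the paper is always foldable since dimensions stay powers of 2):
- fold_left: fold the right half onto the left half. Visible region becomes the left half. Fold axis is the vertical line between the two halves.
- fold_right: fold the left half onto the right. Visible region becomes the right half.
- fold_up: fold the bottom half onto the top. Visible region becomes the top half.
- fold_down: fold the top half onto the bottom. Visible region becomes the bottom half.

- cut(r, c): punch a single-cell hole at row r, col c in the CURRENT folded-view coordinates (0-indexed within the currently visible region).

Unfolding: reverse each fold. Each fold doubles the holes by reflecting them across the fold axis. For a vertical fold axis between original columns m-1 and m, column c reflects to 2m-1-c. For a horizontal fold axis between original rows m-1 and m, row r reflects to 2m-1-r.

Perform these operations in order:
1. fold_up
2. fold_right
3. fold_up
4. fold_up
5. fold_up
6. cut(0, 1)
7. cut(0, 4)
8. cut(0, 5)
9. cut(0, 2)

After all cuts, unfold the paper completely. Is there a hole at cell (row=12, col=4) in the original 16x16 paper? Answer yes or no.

Answer: no

Derivation:
Op 1 fold_up: fold axis h@8; visible region now rows[0,8) x cols[0,16) = 8x16
Op 2 fold_right: fold axis v@8; visible region now rows[0,8) x cols[8,16) = 8x8
Op 3 fold_up: fold axis h@4; visible region now rows[0,4) x cols[8,16) = 4x8
Op 4 fold_up: fold axis h@2; visible region now rows[0,2) x cols[8,16) = 2x8
Op 5 fold_up: fold axis h@1; visible region now rows[0,1) x cols[8,16) = 1x8
Op 6 cut(0, 1): punch at orig (0,9); cuts so far [(0, 9)]; region rows[0,1) x cols[8,16) = 1x8
Op 7 cut(0, 4): punch at orig (0,12); cuts so far [(0, 9), (0, 12)]; region rows[0,1) x cols[8,16) = 1x8
Op 8 cut(0, 5): punch at orig (0,13); cuts so far [(0, 9), (0, 12), (0, 13)]; region rows[0,1) x cols[8,16) = 1x8
Op 9 cut(0, 2): punch at orig (0,10); cuts so far [(0, 9), (0, 10), (0, 12), (0, 13)]; region rows[0,1) x cols[8,16) = 1x8
Unfold 1 (reflect across h@1): 8 holes -> [(0, 9), (0, 10), (0, 12), (0, 13), (1, 9), (1, 10), (1, 12), (1, 13)]
Unfold 2 (reflect across h@2): 16 holes -> [(0, 9), (0, 10), (0, 12), (0, 13), (1, 9), (1, 10), (1, 12), (1, 13), (2, 9), (2, 10), (2, 12), (2, 13), (3, 9), (3, 10), (3, 12), (3, 13)]
Unfold 3 (reflect across h@4): 32 holes -> [(0, 9), (0, 10), (0, 12), (0, 13), (1, 9), (1, 10), (1, 12), (1, 13), (2, 9), (2, 10), (2, 12), (2, 13), (3, 9), (3, 10), (3, 12), (3, 13), (4, 9), (4, 10), (4, 12), (4, 13), (5, 9), (5, 10), (5, 12), (5, 13), (6, 9), (6, 10), (6, 12), (6, 13), (7, 9), (7, 10), (7, 12), (7, 13)]
Unfold 4 (reflect across v@8): 64 holes -> [(0, 2), (0, 3), (0, 5), (0, 6), (0, 9), (0, 10), (0, 12), (0, 13), (1, 2), (1, 3), (1, 5), (1, 6), (1, 9), (1, 10), (1, 12), (1, 13), (2, 2), (2, 3), (2, 5), (2, 6), (2, 9), (2, 10), (2, 12), (2, 13), (3, 2), (3, 3), (3, 5), (3, 6), (3, 9), (3, 10), (3, 12), (3, 13), (4, 2), (4, 3), (4, 5), (4, 6), (4, 9), (4, 10), (4, 12), (4, 13), (5, 2), (5, 3), (5, 5), (5, 6), (5, 9), (5, 10), (5, 12), (5, 13), (6, 2), (6, 3), (6, 5), (6, 6), (6, 9), (6, 10), (6, 12), (6, 13), (7, 2), (7, 3), (7, 5), (7, 6), (7, 9), (7, 10), (7, 12), (7, 13)]
Unfold 5 (reflect across h@8): 128 holes -> [(0, 2), (0, 3), (0, 5), (0, 6), (0, 9), (0, 10), (0, 12), (0, 13), (1, 2), (1, 3), (1, 5), (1, 6), (1, 9), (1, 10), (1, 12), (1, 13), (2, 2), (2, 3), (2, 5), (2, 6), (2, 9), (2, 10), (2, 12), (2, 13), (3, 2), (3, 3), (3, 5), (3, 6), (3, 9), (3, 10), (3, 12), (3, 13), (4, 2), (4, 3), (4, 5), (4, 6), (4, 9), (4, 10), (4, 12), (4, 13), (5, 2), (5, 3), (5, 5), (5, 6), (5, 9), (5, 10), (5, 12), (5, 13), (6, 2), (6, 3), (6, 5), (6, 6), (6, 9), (6, 10), (6, 12), (6, 13), (7, 2), (7, 3), (7, 5), (7, 6), (7, 9), (7, 10), (7, 12), (7, 13), (8, 2), (8, 3), (8, 5), (8, 6), (8, 9), (8, 10), (8, 12), (8, 13), (9, 2), (9, 3), (9, 5), (9, 6), (9, 9), (9, 10), (9, 12), (9, 13), (10, 2), (10, 3), (10, 5), (10, 6), (10, 9), (10, 10), (10, 12), (10, 13), (11, 2), (11, 3), (11, 5), (11, 6), (11, 9), (11, 10), (11, 12), (11, 13), (12, 2), (12, 3), (12, 5), (12, 6), (12, 9), (12, 10), (12, 12), (12, 13), (13, 2), (13, 3), (13, 5), (13, 6), (13, 9), (13, 10), (13, 12), (13, 13), (14, 2), (14, 3), (14, 5), (14, 6), (14, 9), (14, 10), (14, 12), (14, 13), (15, 2), (15, 3), (15, 5), (15, 6), (15, 9), (15, 10), (15, 12), (15, 13)]
Holes: [(0, 2), (0, 3), (0, 5), (0, 6), (0, 9), (0, 10), (0, 12), (0, 13), (1, 2), (1, 3), (1, 5), (1, 6), (1, 9), (1, 10), (1, 12), (1, 13), (2, 2), (2, 3), (2, 5), (2, 6), (2, 9), (2, 10), (2, 12), (2, 13), (3, 2), (3, 3), (3, 5), (3, 6), (3, 9), (3, 10), (3, 12), (3, 13), (4, 2), (4, 3), (4, 5), (4, 6), (4, 9), (4, 10), (4, 12), (4, 13), (5, 2), (5, 3), (5, 5), (5, 6), (5, 9), (5, 10), (5, 12), (5, 13), (6, 2), (6, 3), (6, 5), (6, 6), (6, 9), (6, 10), (6, 12), (6, 13), (7, 2), (7, 3), (7, 5), (7, 6), (7, 9), (7, 10), (7, 12), (7, 13), (8, 2), (8, 3), (8, 5), (8, 6), (8, 9), (8, 10), (8, 12), (8, 13), (9, 2), (9, 3), (9, 5), (9, 6), (9, 9), (9, 10), (9, 12), (9, 13), (10, 2), (10, 3), (10, 5), (10, 6), (10, 9), (10, 10), (10, 12), (10, 13), (11, 2), (11, 3), (11, 5), (11, 6), (11, 9), (11, 10), (11, 12), (11, 13), (12, 2), (12, 3), (12, 5), (12, 6), (12, 9), (12, 10), (12, 12), (12, 13), (13, 2), (13, 3), (13, 5), (13, 6), (13, 9), (13, 10), (13, 12), (13, 13), (14, 2), (14, 3), (14, 5), (14, 6), (14, 9), (14, 10), (14, 12), (14, 13), (15, 2), (15, 3), (15, 5), (15, 6), (15, 9), (15, 10), (15, 12), (15, 13)]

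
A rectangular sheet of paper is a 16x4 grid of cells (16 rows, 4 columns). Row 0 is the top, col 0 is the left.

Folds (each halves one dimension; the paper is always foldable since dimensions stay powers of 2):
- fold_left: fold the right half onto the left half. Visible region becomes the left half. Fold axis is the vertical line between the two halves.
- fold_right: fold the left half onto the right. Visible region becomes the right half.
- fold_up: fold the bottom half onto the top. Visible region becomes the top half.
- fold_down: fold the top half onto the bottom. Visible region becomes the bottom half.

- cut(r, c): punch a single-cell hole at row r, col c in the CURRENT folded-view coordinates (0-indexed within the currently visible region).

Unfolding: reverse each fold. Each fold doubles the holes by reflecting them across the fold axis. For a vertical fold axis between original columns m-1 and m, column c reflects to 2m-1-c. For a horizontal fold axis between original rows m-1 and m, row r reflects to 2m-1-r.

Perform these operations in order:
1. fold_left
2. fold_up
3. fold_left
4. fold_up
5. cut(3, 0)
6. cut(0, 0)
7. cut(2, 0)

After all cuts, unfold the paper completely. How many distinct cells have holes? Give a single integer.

Op 1 fold_left: fold axis v@2; visible region now rows[0,16) x cols[0,2) = 16x2
Op 2 fold_up: fold axis h@8; visible region now rows[0,8) x cols[0,2) = 8x2
Op 3 fold_left: fold axis v@1; visible region now rows[0,8) x cols[0,1) = 8x1
Op 4 fold_up: fold axis h@4; visible region now rows[0,4) x cols[0,1) = 4x1
Op 5 cut(3, 0): punch at orig (3,0); cuts so far [(3, 0)]; region rows[0,4) x cols[0,1) = 4x1
Op 6 cut(0, 0): punch at orig (0,0); cuts so far [(0, 0), (3, 0)]; region rows[0,4) x cols[0,1) = 4x1
Op 7 cut(2, 0): punch at orig (2,0); cuts so far [(0, 0), (2, 0), (3, 0)]; region rows[0,4) x cols[0,1) = 4x1
Unfold 1 (reflect across h@4): 6 holes -> [(0, 0), (2, 0), (3, 0), (4, 0), (5, 0), (7, 0)]
Unfold 2 (reflect across v@1): 12 holes -> [(0, 0), (0, 1), (2, 0), (2, 1), (3, 0), (3, 1), (4, 0), (4, 1), (5, 0), (5, 1), (7, 0), (7, 1)]
Unfold 3 (reflect across h@8): 24 holes -> [(0, 0), (0, 1), (2, 0), (2, 1), (3, 0), (3, 1), (4, 0), (4, 1), (5, 0), (5, 1), (7, 0), (7, 1), (8, 0), (8, 1), (10, 0), (10, 1), (11, 0), (11, 1), (12, 0), (12, 1), (13, 0), (13, 1), (15, 0), (15, 1)]
Unfold 4 (reflect across v@2): 48 holes -> [(0, 0), (0, 1), (0, 2), (0, 3), (2, 0), (2, 1), (2, 2), (2, 3), (3, 0), (3, 1), (3, 2), (3, 3), (4, 0), (4, 1), (4, 2), (4, 3), (5, 0), (5, 1), (5, 2), (5, 3), (7, 0), (7, 1), (7, 2), (7, 3), (8, 0), (8, 1), (8, 2), (8, 3), (10, 0), (10, 1), (10, 2), (10, 3), (11, 0), (11, 1), (11, 2), (11, 3), (12, 0), (12, 1), (12, 2), (12, 3), (13, 0), (13, 1), (13, 2), (13, 3), (15, 0), (15, 1), (15, 2), (15, 3)]

Answer: 48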